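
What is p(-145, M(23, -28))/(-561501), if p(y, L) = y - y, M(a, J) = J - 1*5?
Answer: 0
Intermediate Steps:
M(a, J) = -5 + J (M(a, J) = J - 5 = -5 + J)
p(y, L) = 0
p(-145, M(23, -28))/(-561501) = 0/(-561501) = 0*(-1/561501) = 0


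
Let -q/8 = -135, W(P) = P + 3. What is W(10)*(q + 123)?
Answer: 15639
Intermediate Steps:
W(P) = 3 + P
q = 1080 (q = -8*(-135) = 1080)
W(10)*(q + 123) = (3 + 10)*(1080 + 123) = 13*1203 = 15639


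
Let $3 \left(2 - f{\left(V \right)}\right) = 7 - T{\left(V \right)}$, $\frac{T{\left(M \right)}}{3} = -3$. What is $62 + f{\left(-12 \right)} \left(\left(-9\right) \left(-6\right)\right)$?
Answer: $-118$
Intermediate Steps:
$T{\left(M \right)} = -9$ ($T{\left(M \right)} = 3 \left(-3\right) = -9$)
$f{\left(V \right)} = - \frac{10}{3}$ ($f{\left(V \right)} = 2 - \frac{7 - -9}{3} = 2 - \frac{7 + 9}{3} = 2 - \frac{16}{3} = - \frac{10}{3}$)
$62 + f{\left(-12 \right)} \left(\left(-9\right) \left(-6\right)\right) = 62 - \frac{10 \left(\left(-9\right) \left(-6\right)\right)}{3} = 62 - 180 = -118$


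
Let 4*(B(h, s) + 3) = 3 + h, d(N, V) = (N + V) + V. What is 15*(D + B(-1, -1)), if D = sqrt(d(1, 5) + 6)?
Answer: -75/2 + 15*sqrt(17) ≈ 24.347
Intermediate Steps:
d(N, V) = N + 2*V
B(h, s) = -9/4 + h/4 (B(h, s) = -3 + (3 + h)/4 = -3 + (3/4 + h/4) = -9/4 + h/4)
D = sqrt(17) (D = sqrt((1 + 2*5) + 6) = sqrt((1 + 10) + 6) = sqrt(11 + 6) = sqrt(17) ≈ 4.1231)
15*(D + B(-1, -1)) = 15*(sqrt(17) + (-9/4 + (1/4)*(-1))) = 15*(sqrt(17) + (-9/4 - 1/4)) = 15*(sqrt(17) - 5/2) = 15*(-5/2 + sqrt(17)) = -75/2 + 15*sqrt(17)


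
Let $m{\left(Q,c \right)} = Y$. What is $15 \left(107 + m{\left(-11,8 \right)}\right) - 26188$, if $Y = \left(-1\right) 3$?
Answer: $-24628$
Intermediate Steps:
$Y = -3$
$m{\left(Q,c \right)} = -3$
$15 \left(107 + m{\left(-11,8 \right)}\right) - 26188 = 15 \left(107 - 3\right) - 26188 = 15 \cdot 104 - 26188 = 1560 - 26188 = -24628$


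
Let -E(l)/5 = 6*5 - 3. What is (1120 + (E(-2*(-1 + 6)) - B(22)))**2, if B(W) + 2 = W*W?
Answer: 253009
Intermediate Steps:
B(W) = -2 + W**2 (B(W) = -2 + W*W = -2 + W**2)
E(l) = -135 (E(l) = -5*(6*5 - 3) = -5*(30 - 3) = -5*27 = -135)
(1120 + (E(-2*(-1 + 6)) - B(22)))**2 = (1120 + (-135 - (-2 + 22**2)))**2 = (1120 + (-135 - (-2 + 484)))**2 = (1120 + (-135 - 1*482))**2 = (1120 + (-135 - 482))**2 = (1120 - 617)**2 = 503**2 = 253009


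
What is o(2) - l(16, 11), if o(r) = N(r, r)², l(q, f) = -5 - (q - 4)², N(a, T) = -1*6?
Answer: 185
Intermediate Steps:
N(a, T) = -6
l(q, f) = -5 - (-4 + q)²
o(r) = 36 (o(r) = (-6)² = 36)
o(2) - l(16, 11) = 36 - (-5 - (-4 + 16)²) = 36 - (-5 - 1*12²) = 36 - (-5 - 1*144) = 36 - (-5 - 144) = 36 - 1*(-149) = 36 + 149 = 185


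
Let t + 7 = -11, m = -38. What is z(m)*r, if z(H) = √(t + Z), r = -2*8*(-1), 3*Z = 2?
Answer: 32*I*√39/3 ≈ 66.613*I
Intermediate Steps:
Z = ⅔ (Z = (⅓)*2 = ⅔ ≈ 0.66667)
t = -18 (t = -7 - 11 = -18)
r = 16 (r = -16*(-1) = 16)
z(H) = 2*I*√39/3 (z(H) = √(-18 + ⅔) = √(-52/3) = 2*I*√39/3)
z(m)*r = (2*I*√39/3)*16 = 32*I*√39/3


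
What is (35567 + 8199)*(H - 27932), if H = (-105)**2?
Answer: -739951762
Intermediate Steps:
H = 11025
(35567 + 8199)*(H - 27932) = (35567 + 8199)*(11025 - 27932) = 43766*(-16907) = -739951762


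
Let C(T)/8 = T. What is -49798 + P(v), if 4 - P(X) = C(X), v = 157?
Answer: -51050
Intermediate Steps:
C(T) = 8*T
P(X) = 4 - 8*X
-49798 + P(v) = -49798 + (4 - 8*157) = -49798 + (4 - 1256) = -49798 - 1252 = -51050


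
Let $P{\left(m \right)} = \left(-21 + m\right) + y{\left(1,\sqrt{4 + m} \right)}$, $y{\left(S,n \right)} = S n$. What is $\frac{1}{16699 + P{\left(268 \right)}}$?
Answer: $\frac{8473}{143583322} - \frac{\sqrt{17}}{71791661} \approx 5.8954 \cdot 10^{-5}$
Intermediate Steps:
$P{\left(m \right)} = -21 + m + \sqrt{4 + m}$ ($P{\left(m \right)} = \left(-21 + m\right) + 1 \sqrt{4 + m} = \left(-21 + m\right) + \sqrt{4 + m} = -21 + m + \sqrt{4 + m}$)
$\frac{1}{16699 + P{\left(268 \right)}} = \frac{1}{16699 + \left(-21 + 268 + \sqrt{4 + 268}\right)} = \frac{1}{16699 + \left(-21 + 268 + \sqrt{272}\right)} = \frac{1}{16699 + \left(-21 + 268 + 4 \sqrt{17}\right)} = \frac{1}{16699 + \left(247 + 4 \sqrt{17}\right)} = \frac{1}{16946 + 4 \sqrt{17}}$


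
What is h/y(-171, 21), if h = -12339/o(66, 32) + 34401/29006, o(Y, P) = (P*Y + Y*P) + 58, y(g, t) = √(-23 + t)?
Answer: 26324994*I*√2/31050923 ≈ 1.199*I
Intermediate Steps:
o(Y, P) = 58 + 2*P*Y (o(Y, P) = (P*Y + P*Y) + 58 = 2*P*Y + 58 = 58 + 2*P*Y)
h = -52649988/31050923 (h = -12339/(58 + 2*32*66) + 34401/29006 = -12339/(58 + 4224) + 34401*(1/29006) = -12339/4282 + 34401/29006 = -52649988/31050923 ≈ -1.6956)
h/y(-171, 21) = -52649988/(31050923*√(-23 + 21)) = -52649988*(-I*√2/2)/31050923 = -(-26324994)*I*√2/31050923 = 26324994*I*√2/31050923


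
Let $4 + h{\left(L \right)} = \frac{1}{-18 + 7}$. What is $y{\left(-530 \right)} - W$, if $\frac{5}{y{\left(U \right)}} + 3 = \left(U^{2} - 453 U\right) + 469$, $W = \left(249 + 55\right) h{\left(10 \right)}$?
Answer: $\frac{7133518135}{5736016} \approx 1243.6$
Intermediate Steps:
$h{\left(L \right)} = - \frac{45}{11}$ ($h{\left(L \right)} = -4 + \frac{1}{-18 + 7} = -4 + \frac{1}{-11} = -4 - \frac{1}{11} = - \frac{45}{11}$)
$W = - \frac{13680}{11}$ ($W = \left(249 + 55\right) \left(- \frac{45}{11}\right) = 304 \left(- \frac{45}{11}\right) = - \frac{13680}{11} \approx -1243.6$)
$y{\left(U \right)} = \frac{5}{466 + U^{2} - 453 U}$ ($y{\left(U \right)} = \frac{5}{-3 + \left(\left(U^{2} - 453 U\right) + 469\right)} = \frac{5}{-3 + \left(469 + U^{2} - 453 U\right)} = \frac{5}{466 + U^{2} - 453 U}$)
$y{\left(-530 \right)} - W = \frac{5}{466 + \left(-530\right)^{2} - -240090} - - \frac{13680}{11} = \frac{5}{466 + 280900 + 240090} + \frac{13680}{11} = \frac{5}{521456} + \frac{13680}{11} = \frac{7133518135}{5736016}$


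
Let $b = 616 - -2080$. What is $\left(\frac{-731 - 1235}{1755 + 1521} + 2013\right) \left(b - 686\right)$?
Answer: $\frac{1104264185}{273} \approx 4.0449 \cdot 10^{6}$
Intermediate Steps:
$b = 2696$ ($b = 616 + 2080 = 2696$)
$\left(\frac{-731 - 1235}{1755 + 1521} + 2013\right) \left(b - 686\right) = \left(\frac{-731 - 1235}{1755 + 1521} + 2013\right) \left(2696 - 686\right) = \left(- \frac{1966}{3276} + 2013\right) 2010 = \left(\left(-1966\right) \frac{1}{3276} + 2013\right) 2010 = \left(- \frac{983}{1638} + 2013\right) 2010 = \frac{3296311}{1638} \cdot 2010 = \frac{1104264185}{273}$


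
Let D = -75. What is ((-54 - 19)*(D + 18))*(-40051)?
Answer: -166652211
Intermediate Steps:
((-54 - 19)*(D + 18))*(-40051) = ((-54 - 19)*(-75 + 18))*(-40051) = -73*(-57)*(-40051) = 4161*(-40051) = -166652211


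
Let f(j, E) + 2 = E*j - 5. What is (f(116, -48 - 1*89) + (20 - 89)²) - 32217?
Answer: -43355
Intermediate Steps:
f(j, E) = -7 + E*j (f(j, E) = -2 + (E*j - 5) = -2 + (-5 + E*j) = -7 + E*j)
(f(116, -48 - 1*89) + (20 - 89)²) - 32217 = ((-7 + (-48 - 1*89)*116) + (20 - 89)²) - 32217 = ((-7 + (-48 - 89)*116) + (-69)²) - 32217 = ((-7 - 137*116) + 4761) - 32217 = ((-7 - 15892) + 4761) - 32217 = (-15899 + 4761) - 32217 = -11138 - 32217 = -43355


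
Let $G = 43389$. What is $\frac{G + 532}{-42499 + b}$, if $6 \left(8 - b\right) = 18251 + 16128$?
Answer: $- \frac{263526}{289325} \approx -0.91083$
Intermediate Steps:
$b = - \frac{34331}{6}$ ($b = 8 - \frac{18251 + 16128}{6} = 8 - \frac{34379}{6} = - \frac{34331}{6} \approx -5721.8$)
$\frac{G + 532}{-42499 + b} = \frac{43389 + 532}{-42499 - \frac{34331}{6}} = \frac{43921}{- \frac{289325}{6}} = 43921 \left(- \frac{6}{289325}\right) = - \frac{263526}{289325}$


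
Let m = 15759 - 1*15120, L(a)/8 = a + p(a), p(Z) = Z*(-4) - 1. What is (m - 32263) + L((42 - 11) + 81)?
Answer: -34320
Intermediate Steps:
p(Z) = -1 - 4*Z (p(Z) = -4*Z - 1 = -1 - 4*Z)
L(a) = -8 - 24*a (L(a) = 8*(a + (-1 - 4*a)) = 8*(-1 - 3*a) = -8 - 24*a)
m = 639 (m = 15759 - 15120 = 639)
(m - 32263) + L((42 - 11) + 81) = (639 - 32263) + (-8 - 24*((42 - 11) + 81)) = -31624 + (-8 - 24*(31 + 81)) = -31624 + (-8 - 24*112) = -31624 + (-8 - 2688) = -31624 - 2696 = -34320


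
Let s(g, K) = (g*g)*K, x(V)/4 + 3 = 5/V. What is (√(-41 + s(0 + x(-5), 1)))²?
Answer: 215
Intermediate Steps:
x(V) = -12 + 20/V (x(V) = -12 + 4*(5/V) = -12 + 20/V)
s(g, K) = K*g² (s(g, K) = g²*K = K*g²)
(√(-41 + s(0 + x(-5), 1)))² = (√(-41 + 1*(0 + (-12 + 20/(-5)))²))² = (√(-41 + 1*(0 + (-12 + 20*(-⅕)))²))² = (√(-41 + 1*(0 + (-12 - 4))²))² = (√(-41 + 1*(0 - 16)²))² = (√(-41 + 1*(-16)²))² = (√(-41 + 1*256))² = (√(-41 + 256))² = (√215)² = 215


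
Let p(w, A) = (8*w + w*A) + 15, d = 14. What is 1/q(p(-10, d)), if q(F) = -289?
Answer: -1/289 ≈ -0.0034602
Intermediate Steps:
p(w, A) = 15 + 8*w + A*w (p(w, A) = (8*w + A*w) + 15 = 15 + 8*w + A*w)
1/q(p(-10, d)) = 1/(-289) = -1/289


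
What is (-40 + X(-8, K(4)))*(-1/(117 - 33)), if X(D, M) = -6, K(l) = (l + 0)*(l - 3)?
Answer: 23/42 ≈ 0.54762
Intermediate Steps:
K(l) = l*(-3 + l)
(-40 + X(-8, K(4)))*(-1/(117 - 33)) = (-40 - 6)*(-1/(117 - 33)) = -(-46)/84 = -46*(-1/84) = 23/42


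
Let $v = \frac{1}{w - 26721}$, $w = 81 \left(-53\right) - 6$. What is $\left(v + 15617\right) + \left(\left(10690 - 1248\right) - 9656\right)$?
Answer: $\frac{477801059}{31020} \approx 15403.0$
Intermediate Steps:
$w = -4299$ ($w = -4293 - 6 = -4299$)
$v = - \frac{1}{31020}$ ($v = \frac{1}{-4299 - 26721} = \frac{1}{-31020} = - \frac{1}{31020} \approx -3.2237 \cdot 10^{-5}$)
$\left(v + 15617\right) + \left(\left(10690 - 1248\right) - 9656\right) = \left(- \frac{1}{31020} + 15617\right) + \left(\left(10690 - 1248\right) - 9656\right) = \frac{484439339}{31020} + \left(9442 - 9656\right) = \frac{484439339}{31020} - 214 = \frac{477801059}{31020}$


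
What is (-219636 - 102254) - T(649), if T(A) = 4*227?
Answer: -322798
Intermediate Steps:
T(A) = 908
(-219636 - 102254) - T(649) = (-219636 - 102254) - 1*908 = -321890 - 908 = -322798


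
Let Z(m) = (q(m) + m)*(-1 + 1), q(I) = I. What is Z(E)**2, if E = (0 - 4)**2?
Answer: 0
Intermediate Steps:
E = 16 (E = (-4)**2 = 16)
Z(m) = 0 (Z(m) = (m + m)*(-1 + 1) = (2*m)*0 = 0)
Z(E)**2 = 0**2 = 0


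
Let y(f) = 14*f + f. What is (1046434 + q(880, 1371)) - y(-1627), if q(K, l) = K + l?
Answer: 1073090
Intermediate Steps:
y(f) = 15*f
(1046434 + q(880, 1371)) - y(-1627) = (1046434 + (880 + 1371)) - 15*(-1627) = (1046434 + 2251) - 1*(-24405) = 1048685 + 24405 = 1073090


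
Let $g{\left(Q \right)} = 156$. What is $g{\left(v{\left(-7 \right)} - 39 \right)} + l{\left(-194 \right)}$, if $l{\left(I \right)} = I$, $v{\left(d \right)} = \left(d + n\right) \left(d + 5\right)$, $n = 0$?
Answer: $-38$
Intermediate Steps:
$v{\left(d \right)} = d \left(5 + d\right)$ ($v{\left(d \right)} = \left(d + 0\right) \left(d + 5\right) = d \left(5 + d\right)$)
$g{\left(v{\left(-7 \right)} - 39 \right)} + l{\left(-194 \right)} = 156 - 194 = -38$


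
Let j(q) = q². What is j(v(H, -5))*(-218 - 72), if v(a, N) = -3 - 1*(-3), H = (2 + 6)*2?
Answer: 0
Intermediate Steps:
H = 16 (H = 8*2 = 16)
v(a, N) = 0 (v(a, N) = -3 + 3 = 0)
j(v(H, -5))*(-218 - 72) = 0²*(-218 - 72) = 0*(-290) = 0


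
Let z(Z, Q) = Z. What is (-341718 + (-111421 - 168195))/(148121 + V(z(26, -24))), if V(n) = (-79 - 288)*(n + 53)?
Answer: -310667/59564 ≈ -5.2157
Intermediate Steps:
V(n) = -19451 - 367*n (V(n) = -367*(53 + n) = -19451 - 367*n)
(-341718 + (-111421 - 168195))/(148121 + V(z(26, -24))) = (-341718 + (-111421 - 168195))/(148121 + (-19451 - 367*26)) = (-341718 - 279616)/(148121 + (-19451 - 9542)) = -621334/(148121 - 28993) = -621334/119128 = -621334*1/119128 = -310667/59564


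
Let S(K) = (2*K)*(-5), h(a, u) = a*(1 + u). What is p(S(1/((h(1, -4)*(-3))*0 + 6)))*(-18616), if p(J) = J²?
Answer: -465400/9 ≈ -51711.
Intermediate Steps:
S(K) = -10*K
p(S(1/((h(1, -4)*(-3))*0 + 6)))*(-18616) = (-10/(((1*(1 - 4))*(-3))*0 + 6))²*(-18616) = (-10/(((1*(-3))*(-3))*0 + 6))²*(-18616) = (-10/(-3*(-3)*0 + 6))²*(-18616) = (-10/(9*0 + 6))²*(-18616) = (-10/(0 + 6))²*(-18616) = (-10/6)²*(-18616) = (-10*⅙)²*(-18616) = (-5/3)²*(-18616) = (25/9)*(-18616) = -465400/9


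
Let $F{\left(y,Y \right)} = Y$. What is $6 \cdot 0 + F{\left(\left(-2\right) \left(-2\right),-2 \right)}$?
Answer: $-2$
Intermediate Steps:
$6 \cdot 0 + F{\left(\left(-2\right) \left(-2\right),-2 \right)} = 6 \cdot 0 - 2 = 0 - 2 = -2$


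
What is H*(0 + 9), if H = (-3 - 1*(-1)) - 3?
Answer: -45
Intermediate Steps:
H = -5 (H = (-3 + 1) - 3 = -2 - 3 = -5)
H*(0 + 9) = -5*(0 + 9) = -5*9 = -45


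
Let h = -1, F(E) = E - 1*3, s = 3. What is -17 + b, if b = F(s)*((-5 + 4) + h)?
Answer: -17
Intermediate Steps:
F(E) = -3 + E (F(E) = E - 3 = -3 + E)
b = 0 (b = (-3 + 3)*((-5 + 4) - 1) = 0*(-1 - 1) = 0*(-2) = 0)
-17 + b = -17 + 0 = -17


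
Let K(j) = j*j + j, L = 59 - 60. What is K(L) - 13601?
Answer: -13601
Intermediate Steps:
L = -1
K(j) = j + j**2 (K(j) = j**2 + j = j + j**2)
K(L) - 13601 = -(1 - 1) - 13601 = -1*0 - 13601 = 0 - 13601 = -13601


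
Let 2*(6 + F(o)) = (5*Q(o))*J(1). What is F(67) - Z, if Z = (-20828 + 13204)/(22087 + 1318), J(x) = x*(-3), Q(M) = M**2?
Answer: -1576241287/46810 ≈ -33673.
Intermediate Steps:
J(x) = -3*x
F(o) = -6 - 15*o**2/2 (F(o) = -6 + ((5*o**2)*(-3*1))/2 = -6 + ((5*o**2)*(-3))/2 = -6 + (-15*o**2)/2 = -6 - 15*o**2/2)
Z = -7624/23405 ≈ -0.32574
F(67) - Z = (-6 - 15/2*67**2) - 1*(-7624/23405) = (-6 - 15/2*4489) + 7624/23405 = (-6 - 67335/2) + 7624/23405 = -67347/2 + 7624/23405 = -1576241287/46810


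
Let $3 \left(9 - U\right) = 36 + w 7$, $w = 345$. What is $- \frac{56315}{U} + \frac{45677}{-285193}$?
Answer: $\frac{16023736779}{230435944} \approx 69.537$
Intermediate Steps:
$U = -808$ ($U = 9 - \frac{36 + 345 \cdot 7}{3} = 9 - \frac{36 + 2415}{3} = 9 - 817 = -808$)
$- \frac{56315}{U} + \frac{45677}{-285193} = - \frac{56315}{-808} + \frac{45677}{-285193} = \left(-56315\right) \left(- \frac{1}{808}\right) + 45677 \left(- \frac{1}{285193}\right) = \frac{56315}{808} - \frac{45677}{285193} = \frac{16023736779}{230435944}$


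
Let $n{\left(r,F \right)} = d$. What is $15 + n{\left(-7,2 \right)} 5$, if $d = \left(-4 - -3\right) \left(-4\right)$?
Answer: $35$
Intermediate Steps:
$d = 4$ ($d = \left(-4 + 3\right) \left(-4\right) = \left(-1\right) \left(-4\right) = 4$)
$n{\left(r,F \right)} = 4$
$15 + n{\left(-7,2 \right)} 5 = 15 + 4 \cdot 5 = 15 + 20 = 35$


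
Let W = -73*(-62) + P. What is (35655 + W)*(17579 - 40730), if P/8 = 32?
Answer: -936156987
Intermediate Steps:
P = 256 (P = 8*32 = 256)
W = 4782 (W = -73*(-62) + 256 = 4526 + 256 = 4782)
(35655 + W)*(17579 - 40730) = (35655 + 4782)*(17579 - 40730) = 40437*(-23151) = -936156987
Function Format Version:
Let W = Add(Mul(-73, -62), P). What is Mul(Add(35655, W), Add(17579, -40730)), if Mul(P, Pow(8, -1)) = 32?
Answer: -936156987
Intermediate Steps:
P = 256 (P = Mul(8, 32) = 256)
W = 4782 (W = Add(Mul(-73, -62), 256) = Add(4526, 256) = 4782)
Mul(Add(35655, W), Add(17579, -40730)) = Mul(Add(35655, 4782), Add(17579, -40730)) = Mul(40437, -23151) = -936156987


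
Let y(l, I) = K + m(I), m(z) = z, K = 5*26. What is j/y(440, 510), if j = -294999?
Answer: -294999/640 ≈ -460.94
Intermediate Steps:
K = 130
y(l, I) = 130 + I
j/y(440, 510) = -294999/(130 + 510) = -294999/640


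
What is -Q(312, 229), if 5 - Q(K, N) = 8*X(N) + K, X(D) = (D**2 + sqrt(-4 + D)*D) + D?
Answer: 449147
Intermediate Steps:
X(D) = D + D**2 + D*sqrt(-4 + D) (X(D) = (D**2 + D*sqrt(-4 + D)) + D = D + D**2 + D*sqrt(-4 + D))
Q(K, N) = 5 - K - 8*N*(1 + N + sqrt(-4 + N)) (Q(K, N) = 5 - (8*(N*(1 + N + sqrt(-4 + N))) + K) = 5 - (8*N*(1 + N + sqrt(-4 + N)) + K) = 5 - (K + 8*N*(1 + N + sqrt(-4 + N))) = 5 + (-K - 8*N*(1 + N + sqrt(-4 + N))) = 5 - K - 8*N*(1 + N + sqrt(-4 + N)))
-Q(312, 229) = -(5 - 1*312 - 8*229*(1 + 229 + sqrt(-4 + 229))) = -(5 - 312 - 8*229*(1 + 229 + sqrt(225))) = -(5 - 312 - 8*229*(1 + 229 + 15)) = -(5 - 312 - 8*229*245) = -(5 - 312 - 448840) = -1*(-449147) = 449147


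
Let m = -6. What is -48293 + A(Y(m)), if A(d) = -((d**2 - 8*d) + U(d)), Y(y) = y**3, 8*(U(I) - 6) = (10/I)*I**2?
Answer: -96413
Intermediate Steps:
U(I) = 6 + 5*I/4 (U(I) = 6 + ((10/I)*I**2)/8 = 6 + (10*I)/8 = 6 + 5*I/4)
A(d) = -6 - d**2 + 27*d/4 (A(d) = -((d**2 - 8*d) + (6 + 5*d/4)) = -(6 + d**2 - 27*d/4) = -6 - d**2 + 27*d/4)
-48293 + A(Y(m)) = -48293 + (-6 - ((-6)**3)**2 + (27/4)*(-6)**3) = -48293 + (-6 - 1*(-216)**2 + (27/4)*(-216)) = -48293 + (-6 - 1*46656 - 1458) = -48293 + (-6 - 46656 - 1458) = -48293 - 48120 = -96413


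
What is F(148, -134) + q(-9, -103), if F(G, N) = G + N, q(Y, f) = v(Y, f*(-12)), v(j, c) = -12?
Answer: 2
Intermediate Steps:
q(Y, f) = -12
F(148, -134) + q(-9, -103) = (148 - 134) - 12 = 14 - 12 = 2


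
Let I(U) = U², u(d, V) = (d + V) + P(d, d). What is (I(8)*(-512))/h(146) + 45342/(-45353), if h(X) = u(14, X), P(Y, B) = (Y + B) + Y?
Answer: -67967554/416423 ≈ -163.22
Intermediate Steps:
P(Y, B) = B + 2*Y (P(Y, B) = (B + Y) + Y = B + 2*Y)
u(d, V) = V + 4*d (u(d, V) = (d + V) + (d + 2*d) = (V + d) + 3*d = V + 4*d)
h(X) = 56 + X (h(X) = X + 4*14 = X + 56 = 56 + X)
(I(8)*(-512))/h(146) + 45342/(-45353) = (8²*(-512))/(56 + 146) + 45342/(-45353) = (64*(-512))/202 + 45342*(-1/45353) = -32768*1/202 - 4122/4123 = -16384/101 - 4122/4123 = -67967554/416423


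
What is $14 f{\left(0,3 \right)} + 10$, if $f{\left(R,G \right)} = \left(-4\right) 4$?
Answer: $-214$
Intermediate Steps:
$f{\left(R,G \right)} = -16$
$14 f{\left(0,3 \right)} + 10 = 14 \left(-16\right) + 10 = -224 + 10 = -214$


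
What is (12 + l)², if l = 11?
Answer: 529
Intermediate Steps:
(12 + l)² = (12 + 11)² = 23² = 529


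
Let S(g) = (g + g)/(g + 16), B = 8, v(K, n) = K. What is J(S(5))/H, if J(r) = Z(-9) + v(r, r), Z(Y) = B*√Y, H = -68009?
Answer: -10/1428189 - 24*I/68009 ≈ -7.0019e-6 - 0.00035289*I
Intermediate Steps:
Z(Y) = 8*√Y
S(g) = 2*g/(16 + g) (S(g) = (2*g)/(16 + g) = 2*g/(16 + g))
J(r) = r + 24*I (J(r) = 8*√(-9) + r = 8*(3*I) + r = 24*I + r = r + 24*I)
J(S(5))/H = (2*5/(16 + 5) + 24*I)/(-68009) = (2*5/21 + 24*I)*(-1/68009) = (2*5*(1/21) + 24*I)*(-1/68009) = (10/21 + 24*I)*(-1/68009) = -10/1428189 - 24*I/68009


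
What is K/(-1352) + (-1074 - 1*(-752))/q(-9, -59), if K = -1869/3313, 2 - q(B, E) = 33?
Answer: 1442352611/138854456 ≈ 10.388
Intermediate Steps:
q(B, E) = -31 (q(B, E) = 2 - 1*33 = 2 - 33 = -31)
K = -1869/3313 (K = -1869*1/3313 = -1869/3313 ≈ -0.56414)
K/(-1352) + (-1074 - 1*(-752))/q(-9, -59) = -1869/3313/(-1352) + (-1074 - 1*(-752))/(-31) = -1869/3313*(-1/1352) + (-1074 + 752)*(-1/31) = 1869/4479176 - 322*(-1/31) = 1869/4479176 + 322/31 = 1442352611/138854456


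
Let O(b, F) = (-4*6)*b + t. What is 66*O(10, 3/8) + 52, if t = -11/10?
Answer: -79303/5 ≈ -15861.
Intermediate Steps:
t = -11/10 (t = -11*⅒ = -11/10 ≈ -1.1000)
O(b, F) = -11/10 - 24*b (O(b, F) = (-4*6)*b - 11/10 = -24*b - 11/10 = -11/10 - 24*b)
66*O(10, 3/8) + 52 = 66*(-11/10 - 24*10) + 52 = 66*(-11/10 - 240) + 52 = 66*(-2411/10) + 52 = -79563/5 + 52 = -79303/5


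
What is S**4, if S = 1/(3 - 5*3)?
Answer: 1/20736 ≈ 4.8225e-5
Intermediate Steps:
S = -1/12 (S = 1/(3 - 15) = 1/(-12) = -1/12 ≈ -0.083333)
S**4 = (-1/12)**4 = 1/20736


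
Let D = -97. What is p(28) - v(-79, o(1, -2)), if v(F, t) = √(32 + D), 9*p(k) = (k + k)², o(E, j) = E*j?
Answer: 3136/9 - I*√65 ≈ 348.44 - 8.0623*I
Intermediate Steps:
p(k) = 4*k²/9 (p(k) = (k + k)²/9 = (2*k)²/9 = (4*k²)/9 = 4*k²/9)
v(F, t) = I*√65 (v(F, t) = √(32 - 97) = √(-65) = I*√65)
p(28) - v(-79, o(1, -2)) = (4/9)*28² - I*√65 = (4/9)*784 - I*√65 = 3136/9 - I*√65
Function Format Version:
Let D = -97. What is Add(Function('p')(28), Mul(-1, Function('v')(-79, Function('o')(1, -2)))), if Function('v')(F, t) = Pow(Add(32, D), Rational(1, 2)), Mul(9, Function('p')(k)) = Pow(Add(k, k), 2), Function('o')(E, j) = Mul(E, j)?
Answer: Add(Rational(3136, 9), Mul(-1, I, Pow(65, Rational(1, 2)))) ≈ Add(348.44, Mul(-8.0623, I))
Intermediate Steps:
Function('p')(k) = Mul(Rational(4, 9), Pow(k, 2)) (Function('p')(k) = Mul(Rational(1, 9), Pow(Add(k, k), 2)) = Mul(Rational(1, 9), Pow(Mul(2, k), 2)) = Mul(Rational(1, 9), Mul(4, Pow(k, 2))) = Mul(Rational(4, 9), Pow(k, 2)))
Function('v')(F, t) = Mul(I, Pow(65, Rational(1, 2))) (Function('v')(F, t) = Pow(Add(32, -97), Rational(1, 2)) = Pow(-65, Rational(1, 2)) = Mul(I, Pow(65, Rational(1, 2))))
Add(Function('p')(28), Mul(-1, Function('v')(-79, Function('o')(1, -2)))) = Add(Mul(Rational(4, 9), Pow(28, 2)), Mul(-1, Mul(I, Pow(65, Rational(1, 2))))) = Add(Mul(Rational(4, 9), 784), Mul(-1, I, Pow(65, Rational(1, 2)))) = Add(Rational(3136, 9), Mul(-1, I, Pow(65, Rational(1, 2))))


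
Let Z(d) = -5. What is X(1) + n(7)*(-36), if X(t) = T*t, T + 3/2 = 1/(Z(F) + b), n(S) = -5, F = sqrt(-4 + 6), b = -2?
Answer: 2497/14 ≈ 178.36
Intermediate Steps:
F = sqrt(2) ≈ 1.4142
T = -23/14 (T = -3/2 + 1/(-5 - 2) = -3/2 + 1/(-7) = -3/2 - 1/7 = -23/14 ≈ -1.6429)
X(t) = -23*t/14
X(1) + n(7)*(-36) = -23/14*1 - 5*(-36) = -23/14 + 180 = 2497/14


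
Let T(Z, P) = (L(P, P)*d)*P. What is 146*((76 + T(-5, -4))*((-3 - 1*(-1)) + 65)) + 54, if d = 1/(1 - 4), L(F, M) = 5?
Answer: 760422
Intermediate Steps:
d = -⅓ (d = 1/(-3) = -⅓ ≈ -0.33333)
T(Z, P) = -5*P/3 (T(Z, P) = (5*(-⅓))*P = -5*P/3)
146*((76 + T(-5, -4))*((-3 - 1*(-1)) + 65)) + 54 = 146*((76 - 5/3*(-4))*((-3 - 1*(-1)) + 65)) + 54 = 146*((76 + 20/3)*((-3 + 1) + 65)) + 54 = 146*(248*(-2 + 65)/3) + 54 = 146*((248/3)*63) + 54 = 146*5208 + 54 = 760368 + 54 = 760422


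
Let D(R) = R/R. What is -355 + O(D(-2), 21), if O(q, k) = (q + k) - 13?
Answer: -346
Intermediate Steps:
D(R) = 1
O(q, k) = -13 + k + q (O(q, k) = (k + q) - 13 = -13 + k + q)
-355 + O(D(-2), 21) = -355 + (-13 + 21 + 1) = -355 + 9 = -346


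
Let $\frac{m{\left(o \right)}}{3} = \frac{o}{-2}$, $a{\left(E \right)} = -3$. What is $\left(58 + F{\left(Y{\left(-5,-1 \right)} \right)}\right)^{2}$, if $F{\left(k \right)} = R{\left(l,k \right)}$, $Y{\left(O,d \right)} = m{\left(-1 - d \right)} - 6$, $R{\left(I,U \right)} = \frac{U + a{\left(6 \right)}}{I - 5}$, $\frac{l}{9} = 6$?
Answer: $\frac{8025889}{2401} \approx 3342.7$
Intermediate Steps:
$l = 54$ ($l = 9 \cdot 6 = 54$)
$m{\left(o \right)} = - \frac{3 o}{2}$ ($m{\left(o \right)} = 3 \frac{o}{-2} = 3 o \left(- \frac{1}{2}\right) = 3 \left(- \frac{o}{2}\right) = - \frac{3 o}{2}$)
$R{\left(I,U \right)} = \frac{-3 + U}{-5 + I}$ ($R{\left(I,U \right)} = \frac{U - 3}{I - 5} = \frac{-3 + U}{-5 + I}$)
$Y{\left(O,d \right)} = - \frac{9}{2} + \frac{3 d}{2}$ ($Y{\left(O,d \right)} = - \frac{3 \left(-1 - d\right)}{2} - 6 = \left(\frac{3}{2} + \frac{3 d}{2}\right) - 6 = - \frac{9}{2} + \frac{3 d}{2}$)
$F{\left(k \right)} = - \frac{3}{49} + \frac{k}{49}$ ($F{\left(k \right)} = \frac{-3 + k}{-5 + 54} = \frac{-3 + k}{49} = - \frac{3}{49} + \frac{k}{49}$)
$\left(58 + F{\left(Y{\left(-5,-1 \right)} \right)}\right)^{2} = \left(58 + \left(- \frac{3}{49} + \frac{- \frac{9}{2} + \frac{3}{2} \left(-1\right)}{49}\right)\right)^{2} = \left(58 + \left(- \frac{3}{49} + \frac{- \frac{9}{2} - \frac{3}{2}}{49}\right)\right)^{2} = \left(58 + \left(- \frac{3}{49} + \frac{1}{49} \left(-6\right)\right)\right)^{2} = \left(58 - \frac{9}{49}\right)^{2} = \left(\frac{2833}{49}\right)^{2} = \frac{8025889}{2401}$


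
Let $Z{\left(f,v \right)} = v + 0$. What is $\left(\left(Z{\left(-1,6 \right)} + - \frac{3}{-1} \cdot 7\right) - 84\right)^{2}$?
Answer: $3249$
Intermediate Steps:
$Z{\left(f,v \right)} = v$
$\left(\left(Z{\left(-1,6 \right)} + - \frac{3}{-1} \cdot 7\right) - 84\right)^{2} = \left(\left(6 + - \frac{3}{-1} \cdot 7\right) - 84\right)^{2} = \left(\left(6 + \left(-3\right) \left(-1\right) 7\right) - 84\right)^{2} = \left(\left(6 + 3 \cdot 7\right) - 84\right)^{2} = \left(\left(6 + 21\right) - 84\right)^{2} = \left(27 - 84\right)^{2} = \left(-57\right)^{2} = 3249$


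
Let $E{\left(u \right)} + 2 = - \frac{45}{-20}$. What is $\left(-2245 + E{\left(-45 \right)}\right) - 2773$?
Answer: $- \frac{20071}{4} \approx -5017.8$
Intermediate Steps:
$E{\left(u \right)} = \frac{1}{4}$ ($E{\left(u \right)} = -2 - \frac{45}{-20} = -2 - - \frac{9}{4} = -2 + \frac{9}{4} = \frac{1}{4}$)
$\left(-2245 + E{\left(-45 \right)}\right) - 2773 = \left(-2245 + \frac{1}{4}\right) - 2773 = - \frac{8979}{4} - 2773 = - \frac{20071}{4}$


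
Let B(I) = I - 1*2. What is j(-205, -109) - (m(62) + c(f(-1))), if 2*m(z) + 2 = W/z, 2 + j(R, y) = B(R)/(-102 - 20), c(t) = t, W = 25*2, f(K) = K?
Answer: 2446/1891 ≈ 1.2935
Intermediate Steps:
B(I) = -2 + I (B(I) = I - 2 = -2 + I)
W = 50
j(R, y) = -121/61 - R/122 (j(R, y) = -2 + (-2 + R)/(-102 - 20) = -2 + (-2 + R)/(-122) = -2 + (-2 + R)*(-1/122) = -2 + (1/61 - R/122) = -121/61 - R/122)
m(z) = -1 + 25/z (m(z) = -1 + (50/z)/2 = -1 + 25/z)
j(-205, -109) - (m(62) + c(f(-1))) = (-121/61 - 1/122*(-205)) - ((25 - 1*62)/62 - 1) = (-121/61 + 205/122) - ((25 - 62)/62 - 1) = -37/122 - ((1/62)*(-37) - 1) = -37/122 - (-37/62 - 1) = -37/122 - 1*(-99/62) = -37/122 + 99/62 = 2446/1891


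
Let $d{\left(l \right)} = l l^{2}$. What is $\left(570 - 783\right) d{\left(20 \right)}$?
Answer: $-1704000$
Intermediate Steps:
$d{\left(l \right)} = l^{3}$
$\left(570 - 783\right) d{\left(20 \right)} = \left(570 - 783\right) 20^{3} = \left(-213\right) 8000 = -1704000$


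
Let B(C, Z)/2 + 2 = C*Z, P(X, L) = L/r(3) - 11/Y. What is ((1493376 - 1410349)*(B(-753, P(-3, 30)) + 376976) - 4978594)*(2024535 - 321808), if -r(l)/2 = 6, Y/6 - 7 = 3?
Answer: 538562266645448019/10 ≈ 5.3856e+16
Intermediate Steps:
Y = 60 (Y = 42 + 6*3 = 42 + 18 = 60)
r(l) = -12 (r(l) = -2*6 = -12)
P(X, L) = -11/60 - L/12 (P(X, L) = L/(-12) - 11/60 = L*(-1/12) - 11*1/60 = -L/12 - 11/60 = -11/60 - L/12)
B(C, Z) = -4 + 2*C*Z (B(C, Z) = -4 + 2*(C*Z) = -4 + 2*C*Z)
((1493376 - 1410349)*(B(-753, P(-3, 30)) + 376976) - 4978594)*(2024535 - 321808) = ((1493376 - 1410349)*((-4 + 2*(-753)*(-11/60 - 1/12*30)) + 376976) - 4978594)*(2024535 - 321808) = (83027*((-4 + 2*(-753)*(-11/60 - 5/2)) + 376976) - 4978594)*1702727 = (83027*((-4 + 2*(-753)*(-161/60)) + 376976) - 4978594)*1702727 = (83027*((-4 + 40411/10) + 376976) - 4978594)*1702727 = (83027*(40371/10 + 376976) - 4978594)*1702727 = (83027*(3810131/10) - 4978594)*1702727 = (316343746537/10 - 4978594)*1702727 = (316293960597/10)*1702727 = 538562266645448019/10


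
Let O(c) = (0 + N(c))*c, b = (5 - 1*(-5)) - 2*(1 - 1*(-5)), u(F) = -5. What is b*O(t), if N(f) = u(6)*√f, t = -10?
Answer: -100*I*√10 ≈ -316.23*I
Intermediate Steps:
N(f) = -5*√f
b = -2 (b = (5 + 5) - 2*(1 + 5) = 10 - 2*6 = 10 - 12 = -2)
O(c) = -5*c^(3/2) (O(c) = (0 - 5*√c)*c = (-5*√c)*c = -5*c^(3/2))
b*O(t) = -(-10)*(-10)^(3/2) = -(-10)*(-10*I*√10) = -100*I*√10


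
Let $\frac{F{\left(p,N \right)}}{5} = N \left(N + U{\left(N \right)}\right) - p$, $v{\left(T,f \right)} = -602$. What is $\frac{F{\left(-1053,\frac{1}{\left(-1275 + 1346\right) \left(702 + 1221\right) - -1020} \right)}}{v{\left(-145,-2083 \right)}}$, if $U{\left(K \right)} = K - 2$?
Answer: $- \frac{99618157038865}{11390338341018} \approx -8.7458$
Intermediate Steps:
$U{\left(K \right)} = -2 + K$
$F{\left(p,N \right)} = - 5 p + 5 N \left(-2 + 2 N\right)$ ($F{\left(p,N \right)} = 5 \left(N \left(N + \left(-2 + N\right)\right) - p\right) = 5 \left(N \left(-2 + 2 N\right) - p\right) = 5 \left(- p + N \left(-2 + 2 N\right)\right) = - 5 p + 5 N \left(-2 + 2 N\right)$)
$\frac{F{\left(-1053,\frac{1}{\left(-1275 + 1346\right) \left(702 + 1221\right) - -1020} \right)}}{v{\left(-145,-2083 \right)}} = \frac{\left(-5\right) \left(-1053\right) + 5 \left(\frac{1}{\left(-1275 + 1346\right) \left(702 + 1221\right) - -1020}\right)^{2} + \frac{5 \left(-2 + \frac{1}{\left(-1275 + 1346\right) \left(702 + 1221\right) - -1020}\right)}{\left(-1275 + 1346\right) \left(702 + 1221\right) - -1020}}{-602} = \left(5265 + 5 \left(\frac{1}{71 \cdot 1923 + 1020}\right)^{2} + \frac{5 \left(-2 + \frac{1}{71 \cdot 1923 + 1020}\right)}{71 \cdot 1923 + 1020}\right) \left(- \frac{1}{602}\right) = \left(5265 + 5 \left(\frac{1}{136533 + 1020}\right)^{2} + \frac{5 \left(-2 + \frac{1}{136533 + 1020}\right)}{136533 + 1020}\right) \left(- \frac{1}{602}\right) = \left(5265 + 5 \left(\frac{1}{137553}\right)^{2} + \frac{5 \left(-2 + \frac{1}{137553}\right)}{137553}\right) \left(- \frac{1}{602}\right) = \left(5265 + \frac{5}{18920827809} + 5 \cdot \frac{1}{137553} \left(-2 + \frac{1}{137553}\right)\right) \left(- \frac{1}{602}\right) = \left(5265 + 5 \cdot \frac{1}{18920827809} + 5 \cdot \frac{1}{137553} \left(- \frac{275105}{137553}\right)\right) \left(- \frac{1}{602}\right) = \left(5265 + \frac{5}{18920827809} - \frac{1375525}{18920827809}\right) \left(- \frac{1}{602}\right) = \frac{99618157038865}{18920827809} \left(- \frac{1}{602}\right) = - \frac{99618157038865}{11390338341018}$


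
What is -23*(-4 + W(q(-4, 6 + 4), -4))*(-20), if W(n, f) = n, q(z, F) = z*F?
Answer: -20240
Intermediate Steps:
q(z, F) = F*z
-23*(-4 + W(q(-4, 6 + 4), -4))*(-20) = -23*(-4 + (6 + 4)*(-4))*(-20) = -23*(-4 + 10*(-4))*(-20) = -23*(-4 - 40)*(-20) = -23*(-44)*(-20) = 1012*(-20) = -20240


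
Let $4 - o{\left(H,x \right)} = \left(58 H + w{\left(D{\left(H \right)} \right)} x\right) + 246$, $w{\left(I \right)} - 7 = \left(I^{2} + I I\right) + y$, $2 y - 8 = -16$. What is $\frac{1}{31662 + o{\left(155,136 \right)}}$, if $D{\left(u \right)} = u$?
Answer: $- \frac{1}{6512778} \approx -1.5354 \cdot 10^{-7}$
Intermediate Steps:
$y = -4$ ($y = 4 + \frac{1}{2} \left(-16\right) = 4 - 8 = -4$)
$w{\left(I \right)} = 3 + 2 I^{2}$ ($w{\left(I \right)} = 7 - \left(4 - I^{2} - I I\right) = 7 + \left(\left(I^{2} + I^{2}\right) - 4\right) = 7 + \left(2 I^{2} - 4\right) = 7 + \left(-4 + 2 I^{2}\right) = 3 + 2 I^{2}$)
$o{\left(H,x \right)} = -242 - 58 H - x \left(3 + 2 H^{2}\right)$ ($o{\left(H,x \right)} = 4 - \left(\left(58 H + \left(3 + 2 H^{2}\right) x\right) + 246\right) = 4 - \left(\left(58 H + x \left(3 + 2 H^{2}\right)\right) + 246\right) = 4 - \left(246 + 58 H + x \left(3 + 2 H^{2}\right)\right) = -242 - 58 H - x \left(3 + 2 H^{2}\right)$)
$\frac{1}{31662 + o{\left(155,136 \right)}} = \frac{1}{31662 - \left(9232 + 136 \left(3 + 2 \cdot 155^{2}\right)\right)} = \frac{1}{31662 - \left(9232 + 136 \left(3 + 2 \cdot 24025\right)\right)} = \frac{1}{31662 - \left(9232 + 136 \left(3 + 48050\right)\right)} = \frac{1}{31662 - \left(9232 + 6535208\right)} = \frac{1}{31662 - 6544440} = \frac{1}{-6512778} = - \frac{1}{6512778}$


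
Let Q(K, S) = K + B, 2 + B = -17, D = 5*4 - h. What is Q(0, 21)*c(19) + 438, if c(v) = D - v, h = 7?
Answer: 552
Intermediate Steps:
D = 13 (D = 5*4 - 1*7 = 20 - 7 = 13)
B = -19 (B = -2 - 17 = -19)
c(v) = 13 - v
Q(K, S) = -19 + K (Q(K, S) = K - 19 = -19 + K)
Q(0, 21)*c(19) + 438 = (-19 + 0)*(13 - 1*19) + 438 = -19*(13 - 19) + 438 = -19*(-6) + 438 = 114 + 438 = 552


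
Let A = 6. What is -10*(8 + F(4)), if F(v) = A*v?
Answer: -320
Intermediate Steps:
F(v) = 6*v
-10*(8 + F(4)) = -10*(8 + 6*4) = -10*(8 + 24) = -10*32 = -320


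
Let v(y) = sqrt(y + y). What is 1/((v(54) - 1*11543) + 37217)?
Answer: 4279/109859028 - sqrt(3)/109859028 ≈ 3.8934e-5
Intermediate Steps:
v(y) = sqrt(2)*sqrt(y) (v(y) = sqrt(2*y) = sqrt(2)*sqrt(y))
1/((v(54) - 1*11543) + 37217) = 1/((sqrt(2)*sqrt(54) - 1*11543) + 37217) = 1/((sqrt(2)*(3*sqrt(6)) - 11543) + 37217) = 1/((6*sqrt(3) - 11543) + 37217) = 1/((-11543 + 6*sqrt(3)) + 37217) = 1/(25674 + 6*sqrt(3))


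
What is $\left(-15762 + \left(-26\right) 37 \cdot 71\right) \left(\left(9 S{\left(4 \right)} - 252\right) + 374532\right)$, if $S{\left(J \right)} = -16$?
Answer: $-31451368704$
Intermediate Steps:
$\left(-15762 + \left(-26\right) 37 \cdot 71\right) \left(\left(9 S{\left(4 \right)} - 252\right) + 374532\right) = \left(-15762 + \left(-26\right) 37 \cdot 71\right) \left(\left(9 \left(-16\right) - 252\right) + 374532\right) = \left(-15762 - 68302\right) \left(\left(-144 - 252\right) + 374532\right) = \left(-15762 - 68302\right) \left(-396 + 374532\right) = \left(-84064\right) 374136 = -31451368704$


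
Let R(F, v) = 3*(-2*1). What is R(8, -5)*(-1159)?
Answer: 6954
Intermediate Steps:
R(F, v) = -6 (R(F, v) = 3*(-2) = -6)
R(8, -5)*(-1159) = -6*(-1159) = 6954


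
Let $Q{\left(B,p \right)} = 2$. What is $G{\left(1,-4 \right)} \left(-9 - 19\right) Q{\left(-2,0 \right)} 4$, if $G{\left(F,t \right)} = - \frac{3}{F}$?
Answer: $672$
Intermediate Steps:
$G{\left(1,-4 \right)} \left(-9 - 19\right) Q{\left(-2,0 \right)} 4 = - \frac{3}{1} \left(-9 - 19\right) 2 \cdot 4 = \left(-3\right) 1 \left(-28\right) 8 = \left(-3\right) \left(-28\right) 8 = 84 \cdot 8 = 672$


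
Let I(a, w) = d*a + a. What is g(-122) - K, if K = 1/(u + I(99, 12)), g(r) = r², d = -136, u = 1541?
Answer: 175988417/11824 ≈ 14884.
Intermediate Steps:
I(a, w) = -135*a (I(a, w) = -136*a + a = -135*a)
K = -1/11824 (K = 1/(1541 - 135*99) = 1/(1541 - 13365) = 1/(-11824) = -1/11824 ≈ -8.4574e-5)
g(-122) - K = (-122)² - 1*(-1/11824) = 14884 + 1/11824 = 175988417/11824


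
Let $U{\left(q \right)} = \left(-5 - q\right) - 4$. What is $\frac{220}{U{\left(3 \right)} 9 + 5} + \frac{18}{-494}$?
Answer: $- \frac{55267}{25441} \approx -2.1724$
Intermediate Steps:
$U{\left(q \right)} = -9 - q$
$\frac{220}{U{\left(3 \right)} 9 + 5} + \frac{18}{-494} = \frac{220}{\left(-9 - 3\right) 9 + 5} + \frac{18}{-494} = \frac{220}{\left(-9 - 3\right) 9 + 5} + 18 \left(- \frac{1}{494}\right) = \frac{220}{\left(-12\right) 9 + 5} - \frac{9}{247} = \frac{220}{-108 + 5} - \frac{9}{247} = \frac{220}{-103} - \frac{9}{247} = 220 \left(- \frac{1}{103}\right) - \frac{9}{247} = - \frac{220}{103} - \frac{9}{247} = - \frac{55267}{25441}$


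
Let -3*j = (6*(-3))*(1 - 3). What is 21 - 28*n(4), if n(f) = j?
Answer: 357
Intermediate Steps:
j = -12 (j = -6*(-3)*(1 - 3)/3 = -(-6)*(-2) = -1/3*36 = -12)
n(f) = -12
21 - 28*n(4) = 21 - 28*(-12) = 21 + 336 = 357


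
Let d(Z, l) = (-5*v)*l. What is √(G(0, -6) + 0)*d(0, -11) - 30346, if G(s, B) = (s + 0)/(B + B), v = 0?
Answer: -30346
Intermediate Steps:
G(s, B) = s/(2*B) (G(s, B) = s/((2*B)) = s*(1/(2*B)) = s/(2*B))
d(Z, l) = 0 (d(Z, l) = (-5*0)*l = 0*l = 0)
√(G(0, -6) + 0)*d(0, -11) - 30346 = √((½)*0/(-6) + 0)*0 - 30346 = √((½)*0*(-⅙) + 0)*0 - 30346 = √(0 + 0)*0 - 30346 = √0*0 - 30346 = 0*0 - 30346 = 0 - 30346 = -30346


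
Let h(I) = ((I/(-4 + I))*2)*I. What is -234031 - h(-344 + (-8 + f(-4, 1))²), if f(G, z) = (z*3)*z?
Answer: -75388491/323 ≈ -2.3340e+5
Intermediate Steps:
f(G, z) = 3*z² (f(G, z) = (3*z)*z = 3*z²)
h(I) = 2*I²/(-4 + I) (h(I) = (2*I/(-4 + I))*I = 2*I²/(-4 + I))
-234031 - h(-344 + (-8 + f(-4, 1))²) = -234031 - 2*(-344 + (-8 + 3*1²)²)²/(-4 + (-344 + (-8 + 3*1²)²)) = -234031 - 2*(-344 + (-8 + 3*1)²)²/(-4 + (-344 + (-8 + 3*1)²)) = -234031 - 2*(-344 + (-8 + 3)²)²/(-4 + (-344 + (-8 + 3)²)) = -234031 - 2*(-344 + (-5)²)²/(-4 + (-344 + (-5)²)) = -234031 - 2*(-344 + 25)²/(-4 + (-344 + 25)) = -234031 - 2*(-319)²/(-4 - 319) = -234031 - 2*101761/(-323) = -234031 - 2*101761*(-1)/323 = -234031 - 1*(-203522/323) = -234031 + 203522/323 = -75388491/323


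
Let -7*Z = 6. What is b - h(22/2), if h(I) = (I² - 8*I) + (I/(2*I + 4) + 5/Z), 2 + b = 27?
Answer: -101/39 ≈ -2.5897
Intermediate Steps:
Z = -6/7 (Z = -⅐*6 = -6/7 ≈ -0.85714)
b = 25 (b = -2 + 27 = 25)
h(I) = -35/6 + I² - 8*I + I/(4 + 2*I) (h(I) = (I² - 8*I) + (I/(2*I + 4) + 5/(-6/7)) = (I² - 8*I) + (I/(4 + 2*I) + 5*(-7/6)) = (I² - 8*I) + (I/(4 + 2*I) - 35/6) = (I² - 8*I) + (-35/6 + I/(4 + 2*I)) = -35/6 + I² - 8*I + I/(4 + 2*I))
b - h(22/2) = 25 - (-35 - 1408/2 - 18*(22/2)² + 3*(22/2)³)/(3*(2 + 22/2)) = 25 - (-35 - 1408/2 - 18*(22*(½))² + 3*(22*(½))³)/(3*(2 + 22*(½))) = 25 - (-35 - 64*11 - 18*11² + 3*11³)/(3*(2 + 11)) = 25 - (-35 - 704 - 18*121 + 3*1331)/(3*13) = 25 - (-35 - 704 - 2178 + 3993)/(3*13) = 25 - 1076/(3*13) = 25 - 1*1076/39 = 25 - 1076/39 = -101/39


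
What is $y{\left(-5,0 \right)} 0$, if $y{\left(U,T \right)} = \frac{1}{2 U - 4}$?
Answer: $0$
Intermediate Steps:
$y{\left(U,T \right)} = \frac{1}{-4 + 2 U}$
$y{\left(-5,0 \right)} 0 = \frac{1}{2 \left(-2 - 5\right)} 0 = \frac{1}{2 \left(-7\right)} 0 = \frac{1}{2} \left(- \frac{1}{7}\right) 0 = \left(- \frac{1}{14}\right) 0 = 0$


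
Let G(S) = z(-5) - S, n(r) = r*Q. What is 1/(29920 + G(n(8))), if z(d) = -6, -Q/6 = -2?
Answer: 1/29818 ≈ 3.3537e-5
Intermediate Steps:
Q = 12 (Q = -6*(-2) = 12)
n(r) = 12*r (n(r) = r*12 = 12*r)
G(S) = -6 - S
1/(29920 + G(n(8))) = 1/(29920 + (-6 - 12*8)) = 1/(29920 + (-6 - 1*96)) = 1/(29920 + (-6 - 96)) = 1/(29920 - 102) = 1/29818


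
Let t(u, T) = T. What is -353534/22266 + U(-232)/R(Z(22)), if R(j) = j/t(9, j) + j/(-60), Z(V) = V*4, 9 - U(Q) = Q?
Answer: -41483164/77931 ≈ -532.31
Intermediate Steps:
U(Q) = 9 - Q
Z(V) = 4*V
R(j) = 1 - j/60 (R(j) = j/j + j/(-60) = 1 + j*(-1/60) = 1 - j/60)
-353534/22266 + U(-232)/R(Z(22)) = -353534/22266 + (9 - 1*(-232))/(1 - 22/15) = -353534*1/22266 + (9 + 232)/(1 - 1/60*88) = -176767/11133 + 241/(1 - 22/15) = -176767/11133 + 241/(-7/15) = -176767/11133 + 241*(-15/7) = -176767/11133 - 3615/7 = -41483164/77931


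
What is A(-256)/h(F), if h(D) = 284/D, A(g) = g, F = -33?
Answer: 2112/71 ≈ 29.746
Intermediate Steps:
A(-256)/h(F) = -256/(284/(-33)) = -256/(284*(-1/33)) = -256/(-284/33) = -256*(-33/284) = 2112/71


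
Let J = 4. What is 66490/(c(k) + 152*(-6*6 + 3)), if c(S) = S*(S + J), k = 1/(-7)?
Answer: -3258010/245811 ≈ -13.254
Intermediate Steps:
k = -1/7 ≈ -0.14286
c(S) = S*(4 + S) (c(S) = S*(S + 4) = S*(4 + S))
66490/(c(k) + 152*(-6*6 + 3)) = 66490/(-(4 - 1/7)/7 + 152*(-6*6 + 3)) = 66490/(-1/7*27/7 + 152*(-36 + 3)) = 66490/(-27/49 + 152*(-33)) = 66490/(-27/49 - 5016) = 66490/(-245811/49) = 66490*(-49/245811) = -3258010/245811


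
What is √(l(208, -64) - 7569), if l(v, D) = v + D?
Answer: 15*I*√33 ≈ 86.168*I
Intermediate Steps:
l(v, D) = D + v
√(l(208, -64) - 7569) = √((-64 + 208) - 7569) = √(144 - 7569) = √(-7425) = 15*I*√33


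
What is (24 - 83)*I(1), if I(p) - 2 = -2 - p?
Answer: 59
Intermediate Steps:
I(p) = -p (I(p) = 2 + (-2 - p) = -p)
(24 - 83)*I(1) = (24 - 83)*(-1*1) = -59*(-1) = 59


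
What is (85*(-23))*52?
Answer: -101660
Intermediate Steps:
(85*(-23))*52 = -1955*52 = -101660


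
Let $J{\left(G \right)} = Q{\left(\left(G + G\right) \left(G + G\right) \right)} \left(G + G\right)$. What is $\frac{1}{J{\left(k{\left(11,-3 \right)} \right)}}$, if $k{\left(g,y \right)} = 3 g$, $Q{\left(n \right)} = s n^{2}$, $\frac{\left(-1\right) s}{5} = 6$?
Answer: $- \frac{1}{37569977280} \approx -2.6617 \cdot 10^{-11}$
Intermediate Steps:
$s = -30$ ($s = \left(-5\right) 6 = -30$)
$Q{\left(n \right)} = - 30 n^{2}$
$J{\left(G \right)} = - 960 G^{5}$ ($J{\left(G \right)} = - 30 \left(\left(G + G\right) \left(G + G\right)\right)^{2} \left(G + G\right) = - 30 \left(2 G 2 G\right)^{2} \cdot 2 G = - 30 \left(4 G^{2}\right)^{2} \cdot 2 G = - 30 \cdot 16 G^{4} \cdot 2 G = - 480 G^{4} \cdot 2 G = - 960 G^{5}$)
$\frac{1}{J{\left(k{\left(11,-3 \right)} \right)}} = \frac{1}{\left(-960\right) \left(3 \cdot 11\right)^{5}} = \frac{1}{\left(-960\right) 33^{5}} = \frac{1}{\left(-960\right) 39135393} = \frac{1}{-37569977280} = - \frac{1}{37569977280}$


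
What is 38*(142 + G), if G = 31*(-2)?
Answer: 3040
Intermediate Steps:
G = -62
38*(142 + G) = 38*(142 - 62) = 38*80 = 3040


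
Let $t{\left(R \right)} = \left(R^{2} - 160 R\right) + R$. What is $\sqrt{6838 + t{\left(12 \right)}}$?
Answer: $\sqrt{5074} \approx 71.232$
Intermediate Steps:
$t{\left(R \right)} = R^{2} - 159 R$
$\sqrt{6838 + t{\left(12 \right)}} = \sqrt{6838 + 12 \left(-159 + 12\right)} = \sqrt{6838 + 12 \left(-147\right)} = \sqrt{6838 - 1764} = \sqrt{5074}$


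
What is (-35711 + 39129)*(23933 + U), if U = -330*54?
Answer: 20894234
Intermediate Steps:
U = -17820
(-35711 + 39129)*(23933 + U) = (-35711 + 39129)*(23933 - 17820) = 3418*6113 = 20894234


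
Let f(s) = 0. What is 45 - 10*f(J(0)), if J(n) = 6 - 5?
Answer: 45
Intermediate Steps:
J(n) = 1
45 - 10*f(J(0)) = 45 - 10*0 = 45 + 0 = 45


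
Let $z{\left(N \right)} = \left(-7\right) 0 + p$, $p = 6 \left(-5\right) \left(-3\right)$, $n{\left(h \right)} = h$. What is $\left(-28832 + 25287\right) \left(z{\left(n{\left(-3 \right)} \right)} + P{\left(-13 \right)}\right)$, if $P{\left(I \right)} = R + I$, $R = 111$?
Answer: $-666460$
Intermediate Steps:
$P{\left(I \right)} = 111 + I$
$p = 90$ ($p = \left(-30\right) \left(-3\right) = 90$)
$z{\left(N \right)} = 90$ ($z{\left(N \right)} = \left(-7\right) 0 + 90 = 0 + 90 = 90$)
$\left(-28832 + 25287\right) \left(z{\left(n{\left(-3 \right)} \right)} + P{\left(-13 \right)}\right) = \left(-28832 + 25287\right) \left(90 + \left(111 - 13\right)\right) = - 3545 \left(90 + 98\right) = \left(-3545\right) 188 = -666460$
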